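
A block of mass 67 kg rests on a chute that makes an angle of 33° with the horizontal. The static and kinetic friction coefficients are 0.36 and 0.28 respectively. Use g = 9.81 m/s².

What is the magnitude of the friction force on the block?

Normal force: N = m g cos θ = 67 × 9.81 × cos 33° = 551.2 N.
For equilibrium along the incline, friction must balance the weight component: f = m g sin θ = 358 N up the slope.
The static-friction ceiling is μ_s N = 0.36 × 551.2 = 198.4 N.
Since |358| > 198.4 N, static friction cannot hold it; the block slides down the incline and kinetic friction applies: f = μ_k N = 0.28 × 551.2 = 154 N.

f ≈ 154 N (up the incline)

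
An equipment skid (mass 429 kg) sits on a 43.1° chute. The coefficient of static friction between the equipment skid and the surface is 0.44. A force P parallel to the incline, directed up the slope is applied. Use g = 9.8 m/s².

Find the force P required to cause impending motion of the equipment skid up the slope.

P ≈ 4220 N

At impending motion up the slope, friction acts down-slope at its limit: f = μ_s N.
P is parallel to the surface, so N = m g cos θ = 3070 N.
Along the incline: P = m g sin θ + μ_s N = 2870 + 0.44×3070 = 4220 N.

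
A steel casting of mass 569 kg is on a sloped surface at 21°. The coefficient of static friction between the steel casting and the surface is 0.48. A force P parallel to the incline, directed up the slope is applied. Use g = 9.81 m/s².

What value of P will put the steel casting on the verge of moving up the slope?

At impending motion up the slope, friction acts down-slope at its limit: f = μ_s N.
P is parallel to the surface, so N = m g cos θ = 5210 N.
Along the incline: P = m g sin θ + μ_s N = 2000 + 0.48×5210 = 4500 N.

P ≈ 4500 N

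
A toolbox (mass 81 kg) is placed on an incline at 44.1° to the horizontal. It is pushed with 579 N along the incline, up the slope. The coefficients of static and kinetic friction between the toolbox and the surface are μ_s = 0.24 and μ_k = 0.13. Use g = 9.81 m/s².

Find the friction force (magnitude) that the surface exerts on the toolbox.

f ≈ 26 N (down the incline)

The normal reaction is N = m g cos θ = 570.6 N.
For equilibrium along the incline the friction force must supply f = m g sin θ − P = 553 − 579 = -26.02 N (positive meaning up-slope).
The static-friction ceiling is μ_s N = 0.24 × 570.6 = 137 N.
Since |-26.02| ≤ 137 N, the toolbox remains in static equilibrium and friction takes exactly the required value.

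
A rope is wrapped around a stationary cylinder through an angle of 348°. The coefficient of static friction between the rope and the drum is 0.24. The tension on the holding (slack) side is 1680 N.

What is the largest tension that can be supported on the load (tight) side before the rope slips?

T_max ≈ 7220 N

At impending slip the capstan equation gives T₂/T₁ = e^{μβ} with β in radians.
β = 348° × π/180 = 6.074 rad.
e^{μβ} = e^{0.24×6.074} = 4.296.
T₂ = T₁ · e^{μβ} = 1680 × 4.296 = 7220 N.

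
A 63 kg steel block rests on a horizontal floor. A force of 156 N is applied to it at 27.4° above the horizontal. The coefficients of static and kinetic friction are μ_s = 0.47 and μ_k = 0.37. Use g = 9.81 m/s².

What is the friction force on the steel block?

Vertical equilibrium gives N = m g − P sin α = 546.2 N.
Horizontally, friction must balance P cos α = 138.5 N.
The static-friction limit is μ_s N = 256.7 N.
138.5 ≤ 256.7 N → static; friction equals the required 138 N.

f ≈ 138 N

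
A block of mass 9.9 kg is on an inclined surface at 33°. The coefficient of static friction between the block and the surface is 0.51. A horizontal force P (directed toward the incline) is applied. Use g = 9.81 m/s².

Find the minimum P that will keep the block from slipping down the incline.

The block tends to slide down (tan θ > μ_s), so at the point of impending slip friction acts up-slope at its limit: f = μ_s N.
Perpendicular to the incline: N = m g cos θ + P sin θ.
Along the incline: P cos θ + μ_s N = m g sin θ, i.e. P cos θ + μ_s (m g cos θ + P sin θ) = m g sin θ.
Solving, P (cos θ + μ_s sin θ) = m g (sin θ − μ_s cos θ), so P = 97.1×0.1169/1.116 = 10.2 N.

P_min ≈ 10.2 N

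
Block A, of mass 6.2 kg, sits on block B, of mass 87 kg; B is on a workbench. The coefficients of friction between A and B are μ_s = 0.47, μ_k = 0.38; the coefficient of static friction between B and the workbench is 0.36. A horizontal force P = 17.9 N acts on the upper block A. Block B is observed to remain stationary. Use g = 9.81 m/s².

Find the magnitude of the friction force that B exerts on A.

f ≈ 17.9 N

Normal force at the A–B interface: N₁ = m_A g = 60.82 N.
Maximum static friction on A from B: μ_s N₁ = 0.47×60.82 = 28.59 N.
Since P = 17.9 N ≤ 28.59 N, A does not slip on B; friction on A equals P = 17.9 N.
B experiences an equal 17.9 N forward from A (third law). B is in equilibrium, so the floor supplies f₂ = 17.9 N of static friction (limit μ_s(m_A+m_B)g = 329.1 N, not exceeded).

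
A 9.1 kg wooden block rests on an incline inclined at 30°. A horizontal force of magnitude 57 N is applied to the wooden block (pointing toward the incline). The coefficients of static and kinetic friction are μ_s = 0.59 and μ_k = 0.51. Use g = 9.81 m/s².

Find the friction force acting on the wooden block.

f ≈ 4.73 N (down the incline)

Resolve perpendicular to the incline: N = m g cos θ + P sin θ = 9.1×9.81×cos 30° + 57×sin 30° = 105.8 N.
Along the incline, the net driving force (taking up-slope positive) is P cos θ − m g sin θ = 49.36 − 44.64 = 4.728 N, so equilibrium requires friction f = -4.728 N (down-slope).
The limit of static friction is μ_s N = 62.43 N.
Since 4.728 N is within the 62.43 N limit, the wooden block stays put and friction is exactly 4.73 N.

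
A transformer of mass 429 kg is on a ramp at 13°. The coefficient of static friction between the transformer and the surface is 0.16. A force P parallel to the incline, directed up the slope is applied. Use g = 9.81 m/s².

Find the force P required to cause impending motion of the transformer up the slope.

At impending motion up the slope, friction acts down-slope at its limit: f = μ_s N.
P is parallel to the surface, so N = m g cos θ = 4100 N.
Along the incline: P = m g sin θ + μ_s N = 947 + 0.16×4100 = 1600 N.

P ≈ 1600 N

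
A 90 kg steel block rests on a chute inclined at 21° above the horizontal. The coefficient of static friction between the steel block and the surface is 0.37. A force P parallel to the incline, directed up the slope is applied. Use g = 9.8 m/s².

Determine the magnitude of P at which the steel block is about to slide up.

At impending motion up the slope, friction acts down-slope at its limit: f = μ_s N.
P is parallel to the surface, so N = m g cos θ = 823 N.
Along the incline: P = m g sin θ + μ_s N = 316 + 0.37×823 = 621 N.

P ≈ 621 N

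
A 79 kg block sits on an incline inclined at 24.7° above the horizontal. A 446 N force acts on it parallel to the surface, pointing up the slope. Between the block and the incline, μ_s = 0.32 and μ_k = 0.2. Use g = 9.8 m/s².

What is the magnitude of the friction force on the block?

The normal reaction is N = m g cos θ = 703.4 N.
For equilibrium along the incline the friction force must supply f = m g sin θ − P = 323.5 − 446 = -122.5 N (positive meaning up-slope).
The static-friction ceiling is μ_s N = 0.32 × 703.4 = 225.1 N.
Since |-122.5| ≤ 225.1 N, no slip — friction simply equals what equilibrium demands.

f ≈ 122 N (down the incline)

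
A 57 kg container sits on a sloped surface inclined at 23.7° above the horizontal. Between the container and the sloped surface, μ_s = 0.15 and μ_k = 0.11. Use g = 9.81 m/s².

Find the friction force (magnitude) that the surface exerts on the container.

f ≈ 56.3 N (up the incline)

Perpendicular to the surface, N = m g cos θ = 57·9.81·cos 23.7° = 512 N.
For equilibrium along the incline, friction must balance the weight component: f = m g sin θ = 224.8 N up the slope.
Static friction can supply at most μ_s N = 76.8 N.
Since |224.8| > 76.8 N, static friction cannot hold it; the container slides down the incline and kinetic friction applies: f = μ_k N = 0.11 × 512 = 56.3 N.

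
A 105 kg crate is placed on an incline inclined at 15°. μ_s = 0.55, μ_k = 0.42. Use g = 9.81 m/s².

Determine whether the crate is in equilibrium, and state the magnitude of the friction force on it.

N = m g cos θ = 995 N.
Down-slope weight component: m g sin θ = 267 N.
μ_s N = 547 N.
267 ≤ 547 N, so it stays put; friction = 267 N.

f ≈ 267 N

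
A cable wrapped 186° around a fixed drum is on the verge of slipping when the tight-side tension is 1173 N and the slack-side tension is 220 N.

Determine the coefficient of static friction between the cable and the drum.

μ ≈ 0.516

T₂/T₁ = e^{μβ} → μ = ln(T₂/T₁)/β.
β = 186° = 3.246 rad.
μ = ln(1173/220)/3.246 = ln(5.332)/3.246 = 0.516.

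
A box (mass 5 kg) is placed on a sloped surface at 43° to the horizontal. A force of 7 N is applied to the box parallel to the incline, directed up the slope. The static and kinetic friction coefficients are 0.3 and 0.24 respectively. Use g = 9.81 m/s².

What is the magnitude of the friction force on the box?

f ≈ 8.61 N (up the incline)

Perpendicular to the surface, N = m g cos θ = 5·9.81·cos 43° = 35.87 N.
Parallel to the incline, ΣF = 0 gives f = m g sin θ − P = 33.45 − 7 = 26.45 N (up-slope positive).
The static-friction ceiling is μ_s N = 0.3 × 35.87 = 10.76 N.
|26.45| exceeds 10.76 N, so the box slips down-slope; friction is kinetic, f = μ_k N = 0.24×35.87 = 8.61 N.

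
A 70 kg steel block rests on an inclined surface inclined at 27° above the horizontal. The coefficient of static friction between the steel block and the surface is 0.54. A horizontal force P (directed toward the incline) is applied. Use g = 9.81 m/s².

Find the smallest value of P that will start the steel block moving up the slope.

At impending motion up the slope, friction acts down-slope at its limit: f = μ_s N.
Perpendicular to the incline: N = m g cos θ + P sin θ.
Along the incline: P cos θ = m g sin θ + μ_s N = m g sin θ + μ_s (m g cos θ + P sin θ).
Solving, P (cos θ − μ_s sin θ) = m g (sin θ + μ_s cos θ), so P = 70×9.81×(sin 27° + 0.54 cos 27°)/(cos 27° − 0.54 sin 27°) = 687×0.9351/0.6459 = 994 N.

P ≈ 994 N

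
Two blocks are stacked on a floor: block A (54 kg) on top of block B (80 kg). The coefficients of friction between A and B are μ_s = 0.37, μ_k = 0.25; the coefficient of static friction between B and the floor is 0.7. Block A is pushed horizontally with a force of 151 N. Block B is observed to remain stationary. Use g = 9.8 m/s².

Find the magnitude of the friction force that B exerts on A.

Between the blocks, N₁ = m_A g = 529.2 N.
Maximum static friction on A from B: μ_s N₁ = 0.37×529.2 = 195.8 N.
P = 151 N is within that limit, so A and B move together (both at rest); the A–B friction is simply f₁ = P = 151 N.
By Newton's third law B feels 151 N forward from A. With B stationary, the floor's static friction on B balances it: f₂ = 151 N (well within μ_s(m_A+m_B)g = 919.2 N).

f ≈ 151 N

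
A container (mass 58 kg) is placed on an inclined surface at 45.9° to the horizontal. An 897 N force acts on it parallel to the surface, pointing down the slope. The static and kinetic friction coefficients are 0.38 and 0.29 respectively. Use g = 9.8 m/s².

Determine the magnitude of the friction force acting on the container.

f ≈ 115 N (up the incline)

The normal reaction is N = m g cos θ = 395.6 N.
The friction needed for equilibrium is m g sin θ + P = 408.2 + 897 = 1305 N, measured positive up-slope.
The static-friction ceiling is μ_s N = 0.38 × 395.6 = 150.3 N.
|1305| exceeds 150.3 N, so the container slips down-slope; friction is kinetic, f = μ_k N = 0.29×395.6 = 115 N.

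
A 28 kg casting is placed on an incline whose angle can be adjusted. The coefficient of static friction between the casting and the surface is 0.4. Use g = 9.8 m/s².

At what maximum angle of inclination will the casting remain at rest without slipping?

At the slip threshold, m g sin θ = μ_s · m g cos θ, so tan θ = μ_s.
θ_max = arctan(0.4) = 21.8°.

θ_max ≈ 21.8°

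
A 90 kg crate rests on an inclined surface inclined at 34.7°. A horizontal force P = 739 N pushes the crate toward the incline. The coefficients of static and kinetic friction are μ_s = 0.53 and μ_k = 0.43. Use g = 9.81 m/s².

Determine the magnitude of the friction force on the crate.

Resolve perpendicular to the incline: N = m g cos θ + P sin θ = 90×9.81×cos 34.7° + 739×sin 34.7° = 1147 N.
Along the incline, the net driving force (taking up-slope positive) is P cos θ − m g sin θ = 607.6 − 502.6 = 104.9 N, so equilibrium requires friction f = -104.9 N (down-slope).
The limit of static friction is μ_s N = 607.7 N.
Since 104.9 N is within the 607.7 N limit, the crate stays put and friction is exactly 105 N.

f ≈ 105 N (down the incline)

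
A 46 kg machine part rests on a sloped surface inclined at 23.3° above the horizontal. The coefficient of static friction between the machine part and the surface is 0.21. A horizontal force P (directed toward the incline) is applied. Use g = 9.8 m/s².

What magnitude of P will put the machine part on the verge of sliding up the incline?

P ≈ 318 N

At impending motion up the slope, friction acts down-slope at its limit: f = μ_s N.
Perpendicular to the incline: N = m g cos θ + P sin θ.
Along the incline: P cos θ = m g sin θ + μ_s N = m g sin θ + μ_s (m g cos θ + P sin θ).
Solving, P (cos θ − μ_s sin θ) = m g (sin θ + μ_s cos θ), so P = 46×9.8×(sin 23.3° + 0.21 cos 23.3°)/(cos 23.3° − 0.21 sin 23.3°) = 451×0.5884/0.8354 = 318 N.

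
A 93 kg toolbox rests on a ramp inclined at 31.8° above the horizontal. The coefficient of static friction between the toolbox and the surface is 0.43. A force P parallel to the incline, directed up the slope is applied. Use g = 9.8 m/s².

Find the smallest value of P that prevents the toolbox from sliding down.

P_min ≈ 147 N

The toolbox tends to slide down (tan θ > μ_s), so at the point of impending slip friction acts up-slope at its limit: f = μ_s N.
P is parallel to the surface, so N = m g cos θ = 775 N.
Along the incline: P + μ_s N = m g sin θ, so P = 480 − 0.43×775 = 147 N.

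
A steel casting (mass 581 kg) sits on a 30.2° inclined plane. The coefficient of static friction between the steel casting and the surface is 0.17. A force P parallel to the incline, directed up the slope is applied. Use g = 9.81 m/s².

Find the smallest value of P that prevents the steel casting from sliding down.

P_min ≈ 2030 N

The steel casting tends to slide down (tan θ > μ_s), so at the point of impending slip friction acts up-slope at its limit: f = μ_s N.
P is parallel to the surface, so N = m g cos θ = 4930 N.
Along the incline: P + μ_s N = m g sin θ, so P = 2870 − 0.17×4930 = 2030 N.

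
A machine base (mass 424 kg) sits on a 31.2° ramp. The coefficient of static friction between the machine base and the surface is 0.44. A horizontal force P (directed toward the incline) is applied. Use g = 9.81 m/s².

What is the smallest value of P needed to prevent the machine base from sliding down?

The machine base tends to slide down (tan θ > μ_s), so at the point of impending slip friction acts up-slope at its limit: f = μ_s N.
Perpendicular to the incline: N = m g cos θ + P sin θ.
Along the incline: P cos θ + μ_s N = m g sin θ, i.e. P cos θ + μ_s (m g cos θ + P sin θ) = m g sin θ.
Solving, P (cos θ + μ_s sin θ) = m g (sin θ − μ_s cos θ), so P = 4160×0.1417/1.083 = 544 N.

P_min ≈ 544 N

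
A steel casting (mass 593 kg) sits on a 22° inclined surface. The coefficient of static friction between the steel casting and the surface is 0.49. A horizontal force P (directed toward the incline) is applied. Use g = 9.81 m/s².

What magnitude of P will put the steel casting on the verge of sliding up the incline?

P ≈ 6480 N

At impending motion up the slope, friction acts down-slope at its limit: f = μ_s N.
Perpendicular to the incline: N = m g cos θ + P sin θ.
Along the incline: P cos θ = m g sin θ + μ_s N = m g sin θ + μ_s (m g cos θ + P sin θ).
Solving, P (cos θ − μ_s sin θ) = m g (sin θ + μ_s cos θ), so P = 593×9.81×(sin 22° + 0.49 cos 22°)/(cos 22° − 0.49 sin 22°) = 5820×0.8289/0.7436 = 6480 N.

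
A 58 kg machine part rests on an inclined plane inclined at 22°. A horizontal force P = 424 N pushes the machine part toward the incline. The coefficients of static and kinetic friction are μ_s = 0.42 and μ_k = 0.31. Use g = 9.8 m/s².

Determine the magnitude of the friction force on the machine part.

f ≈ 180 N (down the incline)

Normal direction: N = m g cos θ + P sin θ = 685.8 N.
Along the incline, the net driving force (taking up-slope positive) is P cos θ − m g sin θ = 393.1 − 212.9 = 180.2 N, so equilibrium requires friction f = -180.2 N (down-slope).
The limit of static friction is μ_s N = 288.1 N.
|f_req| = 180.2 ≤ 288.1 N → the machine part is in equilibrium; friction equals the required value.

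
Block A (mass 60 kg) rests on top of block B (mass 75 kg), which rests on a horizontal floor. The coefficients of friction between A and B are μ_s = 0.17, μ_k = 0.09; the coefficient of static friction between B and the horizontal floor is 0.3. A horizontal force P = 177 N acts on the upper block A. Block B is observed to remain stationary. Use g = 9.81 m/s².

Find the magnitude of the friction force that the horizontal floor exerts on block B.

Between the blocks, N₁ = m_A g = 588.6 N.
So the A–B interface can sustain at most μ_s N₁ = 100.1 N of static friction.
Since P = 177 N > 100.1 N, A slides on B; the A–B friction is kinetic: f₁ = μ_k N₁ = 0.09×588.6 = 53 N.
B experiences an equal 53 N forward from A (third law). B is in equilibrium, so the floor supplies f₂ = 53 N of static friction (limit μ_s(m_A+m_B)g = 397.3 N, not exceeded).

f ≈ 53 N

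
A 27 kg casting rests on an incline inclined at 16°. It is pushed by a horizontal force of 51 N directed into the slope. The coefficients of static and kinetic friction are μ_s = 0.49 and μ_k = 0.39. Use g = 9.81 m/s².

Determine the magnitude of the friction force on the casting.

Resolve perpendicular to the incline: N = m g cos θ + P sin θ = 27×9.81×cos 16° + 51×sin 16° = 268.7 N.
Parallel to the incline: P cos θ − m g sin θ = 49.02 − 73.01 = -23.98 N; the friction needed to balance this is 23.98 N acting up the slope.
Maximum static friction: μ_s N = 0.49 × 268.7 = 131.6 N.
Since 23.98 N is within the 131.6 N limit, the casting stays put and friction is exactly 24 N.

f ≈ 24 N (up the incline)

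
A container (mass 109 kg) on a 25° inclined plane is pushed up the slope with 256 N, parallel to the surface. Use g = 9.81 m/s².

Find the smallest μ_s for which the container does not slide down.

N = m g cos θ = 969.1 N.
Friction must make up the shortfall along the incline: f = m g sin θ − P = 451.9 − 256 = 195.9 N.
At the threshold f = μ_s N, so μ_s,min = 195.9/969.1 = 0.202.

μ_s,min ≈ 0.202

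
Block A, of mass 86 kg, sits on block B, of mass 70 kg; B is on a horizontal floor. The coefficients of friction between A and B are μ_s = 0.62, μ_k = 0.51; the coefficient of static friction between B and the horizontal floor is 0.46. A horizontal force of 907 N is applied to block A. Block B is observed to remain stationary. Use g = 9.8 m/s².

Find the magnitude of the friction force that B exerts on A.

f ≈ 430 N

Normal force at the A–B interface: N₁ = m_A g = 842.8 N.
So the A–B interface can sustain at most μ_s N₁ = 522.5 N of static friction.
P = 907 N exceeds that limit, so A slips over B and the interface friction becomes kinetic: f₁ = μ_k N₁ = 0.51×842.8 = 430 N.
B experiences an equal 430 N forward from A (third law). B is in equilibrium, so the floor supplies f₂ = 430 N of static friction (limit μ_s(m_A+m_B)g = 703.2 N, not exceeded).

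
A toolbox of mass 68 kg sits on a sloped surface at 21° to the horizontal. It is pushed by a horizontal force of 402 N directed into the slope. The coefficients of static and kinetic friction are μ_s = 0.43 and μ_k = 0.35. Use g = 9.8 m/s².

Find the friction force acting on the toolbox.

f ≈ 136 N (down the incline)

The horizontal push has a component P sin θ into the surface, so N = m g cos θ + P sin θ = 622.1 + 144.1 = 766.2 N.
Parallel to the incline: P cos θ − m g sin θ = 375.3 − 238.8 = 136.5 N; the friction needed to balance this is 136.5 N acting down the slope.
The limit of static friction is μ_s N = 329.5 N.
|f_req| = 136.5 ≤ 329.5 N → the toolbox is in equilibrium; friction equals the required value.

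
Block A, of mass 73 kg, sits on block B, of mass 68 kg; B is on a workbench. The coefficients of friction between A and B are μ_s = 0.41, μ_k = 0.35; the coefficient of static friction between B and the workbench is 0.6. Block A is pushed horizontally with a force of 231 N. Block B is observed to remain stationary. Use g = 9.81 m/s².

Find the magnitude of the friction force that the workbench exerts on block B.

Normal force at the A–B interface: N₁ = m_A g = 716.1 N.
Maximum static friction on A from B: μ_s N₁ = 0.41×716.1 = 293.6 N.
P = 231 N is within that limit, so A and B move together (both at rest); the A–B friction is simply f₁ = P = 231 N.
By Newton's third law B feels 231 N forward from A. With B stationary, the floor's static friction on B balances it: f₂ = 231 N (well within μ_s(m_A+m_B)g = 829.9 N).

f ≈ 231 N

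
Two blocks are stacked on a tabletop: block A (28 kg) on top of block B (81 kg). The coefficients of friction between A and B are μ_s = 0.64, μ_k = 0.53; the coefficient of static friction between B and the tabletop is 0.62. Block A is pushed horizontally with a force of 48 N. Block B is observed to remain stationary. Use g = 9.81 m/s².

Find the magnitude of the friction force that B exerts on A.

f ≈ 48 N

Normal force at the A–B interface: N₁ = m_A g = 274.7 N.
Maximum static friction on A from B: μ_s N₁ = 0.64×274.7 = 175.8 N.
P = 48 N is within that limit, so A and B move together (both at rest); the A–B friction is simply f₁ = P = 48 N.
B experiences an equal 48 N forward from A (third law). B is in equilibrium, so the floor supplies f₂ = 48 N of static friction (limit μ_s(m_A+m_B)g = 663 N, not exceeded).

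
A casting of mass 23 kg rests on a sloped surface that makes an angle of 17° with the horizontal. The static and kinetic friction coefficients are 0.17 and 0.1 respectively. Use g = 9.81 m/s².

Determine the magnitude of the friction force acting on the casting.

f ≈ 21.6 N (up the incline)

Perpendicular to the surface, N = m g cos θ = 23·9.81·cos 17° = 215.8 N.
Along the slope the weight component is m g sin θ = 65.97 N; friction must supply exactly this, acting up-slope.
Static friction can supply at most μ_s N = 36.68 N.
|65.97| exceeds 36.68 N, so the casting slips down-slope; friction is kinetic, f = μ_k N = 0.1×215.8 = 21.6 N.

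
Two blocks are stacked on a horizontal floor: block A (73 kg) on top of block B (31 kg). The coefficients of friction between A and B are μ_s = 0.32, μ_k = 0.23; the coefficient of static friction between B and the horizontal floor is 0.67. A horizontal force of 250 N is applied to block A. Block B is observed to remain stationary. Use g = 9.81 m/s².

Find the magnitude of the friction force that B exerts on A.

f ≈ 165 N

Between the blocks, N₁ = m_A g = 716.1 N.
So the A–B interface can sustain at most μ_s N₁ = 229.2 N of static friction.
Since P = 250 N > 229.2 N, A slides on B; the A–B friction is kinetic: f₁ = μ_k N₁ = 0.23×716.1 = 165 N.
By Newton's third law B feels 165 N forward from A. With B stationary, the floor's static friction on B balances it: f₂ = 165 N (well within μ_s(m_A+m_B)g = 683.6 N).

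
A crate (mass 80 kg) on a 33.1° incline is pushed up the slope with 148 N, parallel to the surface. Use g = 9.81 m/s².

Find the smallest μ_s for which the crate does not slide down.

N = m g cos θ = 657.4 N.
Friction must make up the shortfall along the incline: f = m g sin θ − P = 428.6 − 148 = 280.6 N.
At the threshold f = μ_s N, so μ_s,min = 280.6/657.4 = 0.427.

μ_s,min ≈ 0.427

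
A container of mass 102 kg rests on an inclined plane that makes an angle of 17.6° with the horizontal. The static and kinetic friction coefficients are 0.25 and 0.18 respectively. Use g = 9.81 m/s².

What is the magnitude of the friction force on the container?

Normal force: N = m g cos θ = 102 × 9.81 × cos 17.6° = 953.8 N.
For equilibrium along the incline, friction must balance the weight component: f = m g sin θ = 302.6 N up the slope.
Static friction can supply at most μ_s N = 238.4 N.
Since |302.6| > 238.4 N, static friction cannot hold it; the container slides down the incline and kinetic friction applies: f = μ_k N = 0.18 × 953.8 = 172 N.

f ≈ 172 N (up the incline)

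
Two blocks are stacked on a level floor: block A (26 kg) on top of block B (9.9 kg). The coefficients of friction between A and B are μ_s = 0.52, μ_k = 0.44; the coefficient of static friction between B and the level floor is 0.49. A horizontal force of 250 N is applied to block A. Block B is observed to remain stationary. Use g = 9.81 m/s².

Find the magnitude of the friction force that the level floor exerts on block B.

Between the blocks, N₁ = m_A g = 255.1 N.
So the A–B interface can sustain at most μ_s N₁ = 132.6 N of static friction.
P = 250 N exceeds that limit, so A slips over B and the interface friction becomes kinetic: f₁ = μ_k N₁ = 0.44×255.1 = 112 N.
By Newton's third law B feels 112 N forward from A. With B stationary, the floor's static friction on B balances it: f₂ = 112 N (well within μ_s(m_A+m_B)g = 172.6 N).

f ≈ 112 N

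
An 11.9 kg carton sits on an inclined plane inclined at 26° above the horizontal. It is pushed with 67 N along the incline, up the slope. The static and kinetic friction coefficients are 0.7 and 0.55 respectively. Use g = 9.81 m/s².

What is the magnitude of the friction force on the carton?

Perpendicular to the surface, N = m g cos θ = 11.9·9.81·cos 26° = 104.9 N.
For equilibrium along the incline the friction force must supply f = m g sin θ − P = 51.18 − 67 = -15.82 N (positive meaning up-slope).
Static friction can supply at most μ_s N = 73.45 N.
Since |-15.82| ≤ 73.45 N, static friction is sufficient; f equals the required value, not μ_s N.

f ≈ 15.8 N (down the incline)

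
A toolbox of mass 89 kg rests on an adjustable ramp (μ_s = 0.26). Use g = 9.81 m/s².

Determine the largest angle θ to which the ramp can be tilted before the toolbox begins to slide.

θ_max ≈ 14.6°

At the slip threshold, m g sin θ = μ_s · m g cos θ, so tan θ = μ_s.
θ_max = arctan(0.26) = 14.6°.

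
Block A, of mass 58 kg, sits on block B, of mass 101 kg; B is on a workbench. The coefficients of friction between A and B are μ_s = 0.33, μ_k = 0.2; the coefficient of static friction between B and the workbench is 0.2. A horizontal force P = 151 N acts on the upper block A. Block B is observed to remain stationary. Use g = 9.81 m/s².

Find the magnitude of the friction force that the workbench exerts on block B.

Between the blocks, N₁ = m_A g = 569 N.
So the A–B interface can sustain at most μ_s N₁ = 187.8 N of static friction.
Since P = 151 N ≤ 187.8 N, A does not slip on B; friction on A equals P = 151 N.
By Newton's third law B feels 151 N forward from A. With B stationary, the floor's static friction on B balances it: f₂ = 151 N (well within μ_s(m_A+m_B)g = 312 N).

f ≈ 151 N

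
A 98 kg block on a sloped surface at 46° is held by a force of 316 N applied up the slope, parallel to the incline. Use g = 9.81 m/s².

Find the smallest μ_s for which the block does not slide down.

N = m g cos θ = 667.8 N.
Friction must make up the shortfall along the incline: f = m g sin θ − P = 691.6 − 316 = 375.6 N.
At the threshold f = μ_s N, so μ_s,min = 375.6/667.8 = 0.562.

μ_s,min ≈ 0.562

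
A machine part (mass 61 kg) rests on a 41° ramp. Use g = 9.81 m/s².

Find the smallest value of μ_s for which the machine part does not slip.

At the slip threshold m g sin θ = μ_s m g cos θ, so μ_s,min = tan θ.
μ_s,min = tan 41° = 0.869.

μ_s,min ≈ 0.869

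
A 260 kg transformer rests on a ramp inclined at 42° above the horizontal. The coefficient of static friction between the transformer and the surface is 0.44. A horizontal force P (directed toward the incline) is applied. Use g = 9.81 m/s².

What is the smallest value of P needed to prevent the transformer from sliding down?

The transformer tends to slide down (tan θ > μ_s), so at the point of impending slip friction acts up-slope at its limit: f = μ_s N.
Perpendicular to the incline: N = m g cos θ + P sin θ.
Along the incline: P cos θ + μ_s N = m g sin θ, i.e. P cos θ + μ_s (m g cos θ + P sin θ) = m g sin θ.
Solving, P (cos θ + μ_s sin θ) = m g (sin θ − μ_s cos θ), so P = 2550×0.3421/1.038 = 841 N.

P_min ≈ 841 N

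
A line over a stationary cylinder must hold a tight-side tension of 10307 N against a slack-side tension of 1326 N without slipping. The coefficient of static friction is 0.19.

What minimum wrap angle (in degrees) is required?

T₂/T₁ = e^{μβ} → β = ln(T₂/T₁)/μ.
β = ln(10307/1326)/0.19 = 2.051/0.19 = 10.79 rad.
In degrees: β = 10.79 × 180/π = 618°.

β_min ≈ 618°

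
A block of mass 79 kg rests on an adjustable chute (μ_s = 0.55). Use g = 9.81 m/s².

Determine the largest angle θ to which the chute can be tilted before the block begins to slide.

At the slip threshold, m g sin θ = μ_s · m g cos θ, so tan θ = μ_s.
θ_max = arctan(0.55) = 28.8°.

θ_max ≈ 28.8°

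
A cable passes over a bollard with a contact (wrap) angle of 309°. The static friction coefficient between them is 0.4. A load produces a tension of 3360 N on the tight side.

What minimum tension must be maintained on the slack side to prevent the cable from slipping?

T_min ≈ 389 N

Capstan equation at impending slip: T_tight/T_slack = e^{μβ}.
β = 309° = 5.393 rad; e^{μβ} = e^{0.4×5.393} = 8.647.
T_slack = T_tight / e^{μβ} = 3360 / 8.647 = 389 N.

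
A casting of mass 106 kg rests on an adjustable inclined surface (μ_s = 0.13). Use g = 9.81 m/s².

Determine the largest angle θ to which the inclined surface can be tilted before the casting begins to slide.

θ_max ≈ 7.41°

At the slip threshold, m g sin θ = μ_s · m g cos θ, so tan θ = μ_s.
θ_max = arctan(0.13) = 7.41°.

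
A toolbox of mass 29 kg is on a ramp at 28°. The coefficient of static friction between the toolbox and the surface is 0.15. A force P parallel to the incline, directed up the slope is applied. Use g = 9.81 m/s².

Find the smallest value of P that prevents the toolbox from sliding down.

P_min ≈ 95.9 N

The toolbox tends to slide down (tan θ > μ_s), so at the point of impending slip friction acts up-slope at its limit: f = μ_s N.
P is parallel to the surface, so N = m g cos θ = 251 N.
Along the incline: P + μ_s N = m g sin θ, so P = 134 − 0.15×251 = 95.9 N.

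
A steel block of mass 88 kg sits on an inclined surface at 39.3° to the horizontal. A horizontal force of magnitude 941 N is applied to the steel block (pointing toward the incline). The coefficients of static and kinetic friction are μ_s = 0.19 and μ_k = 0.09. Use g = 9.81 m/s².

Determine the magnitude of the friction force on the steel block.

The horizontal push has a component P sin θ into the surface, so N = m g cos θ + P sin θ = 668 + 596 = 1264 N.
Parallel to the incline: P cos θ − m g sin θ = 728.2 − 546.8 = 181.4 N; the friction needed to balance this is 181.4 N acting down the slope.
The limit of static friction is μ_s N = 240.2 N.
Since 181.4 N is within the 240.2 N limit, the steel block stays put and friction is exactly 181 N.

f ≈ 181 N (down the incline)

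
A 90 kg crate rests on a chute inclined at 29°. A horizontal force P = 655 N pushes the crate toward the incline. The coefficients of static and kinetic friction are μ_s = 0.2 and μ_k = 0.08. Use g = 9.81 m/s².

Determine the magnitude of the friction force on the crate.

f ≈ 145 N (down the incline)

Normal direction: N = m g cos θ + P sin θ = 1090 N.
Parallel to the incline: P cos θ − m g sin θ = 572.9 − 428 = 144.8 N; the friction needed to balance this is 144.8 N acting down the slope.
Maximum static friction: μ_s N = 0.2 × 1090 = 218 N.
|f_req| = 144.8 ≤ 218 N → the crate is in equilibrium; friction equals the required value.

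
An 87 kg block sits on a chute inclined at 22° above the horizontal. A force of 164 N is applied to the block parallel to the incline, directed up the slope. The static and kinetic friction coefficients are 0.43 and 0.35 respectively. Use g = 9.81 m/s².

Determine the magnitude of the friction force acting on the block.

f ≈ 156 N (up the incline)

Perpendicular to the surface, N = m g cos θ = 87·9.81·cos 22° = 791.3 N.
Parallel to the incline, ΣF = 0 gives f = m g sin θ − P = 319.7 − 164 = 155.7 N (up-slope positive).
Maximum static friction available: μ_s N = 0.43 × 791.3 = 340.3 N.
Since |155.7| ≤ 340.3 N, the block remains in static equilibrium and friction takes exactly the required value.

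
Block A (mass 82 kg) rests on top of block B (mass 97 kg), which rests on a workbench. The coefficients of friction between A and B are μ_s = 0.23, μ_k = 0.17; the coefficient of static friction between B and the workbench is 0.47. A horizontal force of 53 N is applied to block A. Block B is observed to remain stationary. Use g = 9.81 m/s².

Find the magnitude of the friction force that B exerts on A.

Normal force at the A–B interface: N₁ = m_A g = 804.4 N.
So the A–B interface can sustain at most μ_s N₁ = 185 N of static friction.
P = 53 N is within that limit, so A and B move together (both at rest); the A–B friction is simply f₁ = P = 53 N.
By Newton's third law B feels 53 N forward from A. With B stationary, the floor's static friction on B balances it: f₂ = 53 N (well within μ_s(m_A+m_B)g = 825.3 N).

f ≈ 53 N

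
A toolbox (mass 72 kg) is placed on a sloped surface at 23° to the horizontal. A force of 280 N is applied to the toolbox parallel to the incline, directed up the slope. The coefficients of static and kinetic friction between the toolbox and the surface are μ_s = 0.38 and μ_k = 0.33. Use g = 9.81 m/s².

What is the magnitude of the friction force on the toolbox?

f ≈ 4.02 N (down the incline)

Perpendicular to the surface, N = m g cos θ = 72·9.81·cos 23° = 650.2 N.
The friction needed for equilibrium is m g sin θ − P = 276 − 280 = -4.019 N, measured positive up-slope.
Maximum static friction available: μ_s N = 0.38 × 650.2 = 247.1 N.
Since |-4.019| ≤ 247.1 N, no slip — friction simply equals what equilibrium demands.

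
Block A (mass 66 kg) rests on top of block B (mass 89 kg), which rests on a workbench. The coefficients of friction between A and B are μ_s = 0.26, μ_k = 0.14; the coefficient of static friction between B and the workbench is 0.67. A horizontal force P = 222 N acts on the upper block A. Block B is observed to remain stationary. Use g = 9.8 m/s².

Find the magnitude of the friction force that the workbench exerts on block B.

f ≈ 90.6 N

The normal force B exerts on A is simply A's weight, N₁ = 646.8 N.
Maximum static friction on A from B: μ_s N₁ = 0.26×646.8 = 168.2 N.
Since P = 222 N > 168.2 N, A slides on B; the A–B friction is kinetic: f₁ = μ_k N₁ = 0.14×646.8 = 90.6 N.
By Newton's third law B feels 90.6 N forward from A. With B stationary, the floor's static friction on B balances it: f₂ = 90.6 N (well within μ_s(m_A+m_B)g = 1018 N).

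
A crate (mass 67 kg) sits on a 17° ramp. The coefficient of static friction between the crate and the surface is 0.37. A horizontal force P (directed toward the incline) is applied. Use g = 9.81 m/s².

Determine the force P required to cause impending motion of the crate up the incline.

At impending motion up the slope, friction acts down-slope at its limit: f = μ_s N.
Perpendicular to the incline: N = m g cos θ + P sin θ.
Along the incline: P cos θ = m g sin θ + μ_s N = m g sin θ + μ_s (m g cos θ + P sin θ).
Solving, P (cos θ − μ_s sin θ) = m g (sin θ + μ_s cos θ), so P = 67×9.81×(sin 17° + 0.37 cos 17°)/(cos 17° − 0.37 sin 17°) = 657×0.6462/0.8481 = 501 N.

P ≈ 501 N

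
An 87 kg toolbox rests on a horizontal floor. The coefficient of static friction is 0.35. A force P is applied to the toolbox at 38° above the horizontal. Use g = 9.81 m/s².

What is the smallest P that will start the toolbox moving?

N = m g − P sin α (the pull lifts the toolbox).
At impending slip, P cos α = μ_s N = μ_s (m g − P sin α).
Solving: P (cos α + μ_s sin α) = μ_s m g → P = 0.35×853/(cos 38° + 0.35 sin 38°) = 299/1.003 = 298 N.

P ≈ 298 N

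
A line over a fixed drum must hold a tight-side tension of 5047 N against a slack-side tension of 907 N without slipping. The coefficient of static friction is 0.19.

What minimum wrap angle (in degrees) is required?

β_min ≈ 518°

T₂/T₁ = e^{μβ} → β = ln(T₂/T₁)/μ.
β = ln(5047/907)/0.19 = 1.716/0.19 = 9.034 rad.
In degrees: β = 9.034 × 180/π = 518°.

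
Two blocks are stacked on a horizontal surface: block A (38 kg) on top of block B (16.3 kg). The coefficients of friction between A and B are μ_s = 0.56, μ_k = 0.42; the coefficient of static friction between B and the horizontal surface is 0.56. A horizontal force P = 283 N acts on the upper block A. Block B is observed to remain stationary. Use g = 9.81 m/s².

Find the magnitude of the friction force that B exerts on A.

f ≈ 157 N

Normal force at the A–B interface: N₁ = m_A g = 372.8 N.
So the A–B interface can sustain at most μ_s N₁ = 208.8 N of static friction.
P = 283 N exceeds that limit, so A slips over B and the interface friction becomes kinetic: f₁ = μ_k N₁ = 0.42×372.8 = 157 N.
B experiences an equal 157 N forward from A (third law). B is in equilibrium, so the floor supplies f₂ = 157 N of static friction (limit μ_s(m_A+m_B)g = 298.3 N, not exceeded).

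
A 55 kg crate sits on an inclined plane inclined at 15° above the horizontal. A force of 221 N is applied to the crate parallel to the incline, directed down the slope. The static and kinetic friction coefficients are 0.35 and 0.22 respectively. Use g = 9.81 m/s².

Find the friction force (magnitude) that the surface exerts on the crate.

The normal reaction is N = m g cos θ = 521.2 N.
Parallel to the incline, ΣF = 0 gives f = m g sin θ + P = 139.6 + 221 = 360.6 N (up-slope positive).
Static friction can supply at most μ_s N = 182.4 N.
Since |360.6| > 182.4 N, static friction cannot hold it; the crate slides down the incline and kinetic friction applies: f = μ_k N = 0.22 × 521.2 = 115 N.

f ≈ 115 N (up the incline)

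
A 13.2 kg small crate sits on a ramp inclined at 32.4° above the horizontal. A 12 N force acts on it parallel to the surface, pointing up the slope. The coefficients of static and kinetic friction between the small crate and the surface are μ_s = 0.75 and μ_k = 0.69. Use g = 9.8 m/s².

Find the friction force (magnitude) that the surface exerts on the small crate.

Perpendicular to the surface, N = m g cos θ = 13.2·9.8·cos 32.4° = 109.2 N.
For equilibrium along the incline the friction force must supply f = m g sin θ − P = 69.31 − 12 = 57.31 N (positive meaning up-slope).
Static friction can supply at most μ_s N = 81.92 N.
Since |57.31| ≤ 81.92 N, static friction is sufficient; f equals the required value, not μ_s N.

f ≈ 57.3 N (up the incline)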